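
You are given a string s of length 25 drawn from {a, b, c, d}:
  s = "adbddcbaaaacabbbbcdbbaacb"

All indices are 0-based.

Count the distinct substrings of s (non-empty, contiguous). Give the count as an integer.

rank→(start, suffix):
  0 → (7, 'aaaacabbbbcdbbaacb')
  1 → (8, 'aaacabbbbcdbbaacb')
  2 → (9, 'aacabbbbcdbbaacb')
  3 → (21, 'aacb')
  4 → (12, 'abbbbcdbbaacb')
  5 → (10, 'acabbbbcdbbaacb')
  6 → (22, 'acb')
  7 → (0, 'adbddcbaaaacabbbbcdbbaacb')
  8 → (24, 'b')
  9 → (6, 'baaaacabbbbcdbbaacb')
  10 → (20, 'baacb')
  11 → (19, 'bbaacb')
  12 → (13, 'bbbbcdbbaacb')
  13 → (14, 'bbbcdbbaacb')
  14 → (15, 'bbcdbbaacb')
  15 → (16, 'bcdbbaacb')
  16 → (2, 'bddcbaaaacabbbbcdbbaacb')
  17 → (11, 'cabbbbcdbbaacb')
  18 → (23, 'cb')
  19 → (5, 'cbaaaacabbbbcdbbaacb')
  20 → (17, 'cdbbaacb')
  21 → (18, 'dbbaacb')
  22 → (1, 'dbddcbaaaacabbbbcdbbaacb')
  23 → (4, 'dcbaaaacabbbbcdbbaacb')
  24 → (3, 'ddcbaaaacabbbbcdbbaacb')

SA = [7, 8, 9, 21, 12, 10, 22, 0, 24, 6, 20, 19, 13, 14, 15, 16, 2, 11, 23, 5, 17, 18, 1, 4, 3]
rank  pair      lcp
   1  s[7:],s[8:]  3  'aaa'
   2  s[8:],s[9:]  2  'aa'
   3  s[9:],s[21:]  3  'aac'
   4  s[21:],s[12:]  1  'a'
   5  s[12:],s[10:]  1  'a'
   6  s[10:],s[22:]  2  'ac'
   7  s[22:],s[0:]  1  'a'
   8  s[0:],s[24:]  0  ''
   9  s[24:],s[6:]  1  'b'
  10  s[6:],s[20:]  3  'baa'
  11  s[20:],s[19:]  1  'b'
  12  s[19:],s[13:]  2  'bb'
  13  s[13:],s[14:]  3  'bbb'
  14  s[14:],s[15:]  2  'bb'
  15  s[15:],s[16:]  1  'b'
  16  s[16:],s[2:]  1  'b'
  17  s[2:],s[11:]  0  ''
  18  s[11:],s[23:]  1  'c'
  19  s[23:],s[5:]  2  'cb'
  20  s[5:],s[17:]  1  'c'
  21  s[17:],s[18:]  0  ''
  22  s[18:],s[1:]  2  'db'
  23  s[1:],s[4:]  1  'd'
  24  s[4:],s[3:]  1  'd'

n(n+1)/2 = 25·26/2 = 325
Σ LCP = 0 + 3 + 2 + 3 + 1 + 1 + 2 + 1 + 0 + 1 + 3 + 1 + 2 + 3 + 2 + 1 + 1 + 0 + 1 + 2 + 1 + 0 + 2 + 1 + 1 = 35
distinct = 325 − 35 = 290

290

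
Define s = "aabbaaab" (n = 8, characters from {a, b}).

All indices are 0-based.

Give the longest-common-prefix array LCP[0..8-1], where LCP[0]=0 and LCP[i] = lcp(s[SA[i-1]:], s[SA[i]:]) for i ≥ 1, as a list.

rank | idx | suffix
   0 |   4 | aaab
   1 |   5 | aab
   2 |   0 | aabbaaab
   3 |   6 | ab
   4 |   1 | abbaaab
   5 |   7 | b
   6 |   3 | baaab
   7 |   2 | bbaaab

SA = [4, 5, 0, 6, 1, 7, 3, 2]
rank  pair      lcp
   1  s[4:],s[5:]  2  'aa'
   2  s[5:],s[0:]  3  'aab'
   3  s[0:],s[6:]  1  'a'
   4  s[6:],s[1:]  2  'ab'
   5  s[1:],s[7:]  0  ''
   6  s[7:],s[3:]  1  'b'
   7  s[3:],s[2:]  1  'b'

[0, 2, 3, 1, 2, 0, 1, 1]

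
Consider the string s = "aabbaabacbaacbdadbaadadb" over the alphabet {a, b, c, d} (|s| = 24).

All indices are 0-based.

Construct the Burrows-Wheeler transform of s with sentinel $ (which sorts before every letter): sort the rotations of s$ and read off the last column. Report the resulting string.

rank  rotation                   last
    0  $aabbaabacbaacbdadbaadadb  b
    1  aabacbaacbdadbaadadb$aabb  b
    2  aabbaabacbaacbdadbaadadb$  $
    3  aacbdadbaadadb$aabbaabacb  b
    4  aadadb$aabbaabacbaacbdadb  b
    5  abacbaacbdadbaadadb$aabba  a
    6  abbaabacbaacbdadbaadadb$a  a
    7  acbaacbdadbaadadb$aabbaab  b
    8  acbdadbaadadb$aabbaabacba  a
    9  adadb$aabbaabacbaacbdadba  a
   10  adb$aabbaabacbaacbdadbaad  d
   11  adbaadadb$aabbaabacbaacbd  d
   12  b$aabbaabacbaacbdadbaadad  d
   13  baabacbaacbdadbaadadb$aab  b
   14  baacbdadbaadadb$aabbaabac  c
   15  baadadb$aabbaabacbaacbdad  d
   16  bacbaacbdadbaadadb$aabbaa  a
   17  bbaabacbaacbdadbaadadb$aa  a
   18  bdadbaadadb$aabbaabacbaac  c
   19  cbaacbdadbaadadb$aabbaaba  a
   20  cbdadbaadadb$aabbaabacbaa  a
   21  dadb$aabbaabacbaacbdadbaa  a
   22  dadbaadadb$aabbaabacbaacb  b
   23  db$aabbaabacbaacbdadbaada  a
   24  dbaadadb$aabbaabacbaacbda  a

bb$bbaabaadddbcdaacaaabaa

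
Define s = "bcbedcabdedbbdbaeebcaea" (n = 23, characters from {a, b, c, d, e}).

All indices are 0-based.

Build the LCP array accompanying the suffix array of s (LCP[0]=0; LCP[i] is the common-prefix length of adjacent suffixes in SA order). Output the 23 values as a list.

rank | idx | suffix
   0 |  22 | a
   1 |   6 | abdedbbdbaeebcaea
   2 |  20 | aea
   3 |  15 | aeebcaea
   4 |  14 | baeebcaea
   5 |  11 | bbdbaeebcaea
   6 |  18 | bcaea
   7 |   0 | bcbedcabdedbbdbaeebcaea
   8 |  12 | bdbaeebcaea
   9 |   7 | bdedbbdbaeebcaea
  10 |   2 | bedcabdedbbdbaeebcaea
  11 |   5 | cabdedbbdbaeebcaea
  12 |  19 | caea
  13 |   1 | cbedcabdedbbdbaeebcaea
  14 |  13 | dbaeebcaea
  15 |  10 | dbbdbaeebcaea
  16 |   4 | dcabdedbbdbaeebcaea
  17 |   8 | dedbbdbaeebcaea
  18 |  21 | ea
  19 |  17 | ebcaea
  20 |   9 | edbbdbaeebcaea
  21 |   3 | edcabdedbbdbaeebcaea
  22 |  16 | eebcaea

SA = [22, 6, 20, 15, 14, 11, 18, 0, 12, 7, 2, 5, 19, 1, 13, 10, 4, 8, 21, 17, 9, 3, 16]
rank  pair      lcp
   1  s[22:],s[6:]  1  'a'
   2  s[6:],s[20:]  1  'a'
   3  s[20:],s[15:]  2  'ae'
   4  s[15:],s[14:]  0  ''
   5  s[14:],s[11:]  1  'b'
   6  s[11:],s[18:]  1  'b'
   7  s[18:],s[0:]  2  'bc'
   8  s[0:],s[12:]  1  'b'
   9  s[12:],s[7:]  2  'bd'
  10  s[7:],s[2:]  1  'b'
  11  s[2:],s[5:]  0  ''
  12  s[5:],s[19:]  2  'ca'
  13  s[19:],s[1:]  1  'c'
  14  s[1:],s[13:]  0  ''
  15  s[13:],s[10:]  2  'db'
  16  s[10:],s[4:]  1  'd'
  17  s[4:],s[8:]  1  'd'
  18  s[8:],s[21:]  0  ''
  19  s[21:],s[17:]  1  'e'
  20  s[17:],s[9:]  1  'e'
  21  s[9:],s[3:]  2  'ed'
  22  s[3:],s[16:]  1  'e'

[0, 1, 1, 2, 0, 1, 1, 2, 1, 2, 1, 0, 2, 1, 0, 2, 1, 1, 0, 1, 1, 2, 1]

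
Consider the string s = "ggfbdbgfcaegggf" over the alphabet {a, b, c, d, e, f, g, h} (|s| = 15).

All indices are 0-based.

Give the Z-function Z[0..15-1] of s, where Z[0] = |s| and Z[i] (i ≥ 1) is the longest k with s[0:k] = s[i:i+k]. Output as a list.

[15, 1, 0, 0, 0, 0, 1, 0, 0, 0, 0, 2, 3, 1, 0]

Z[0]=15
i=1: outside box; Z[1]=1 extend→box=[1,2)
i=2: outside box; Z[2]=0
i=3: outside box; Z[3]=0
i=4: outside box; Z[4]=0
i=5: outside box; Z[5]=0
i=6: outside box; Z[6]=1 extend→box=[6,7)
i=7: outside box; Z[7]=0
i=8: outside box; Z[8]=0
i=9: outside box; Z[9]=0
i=10: outside box; Z[10]=0
i=11: outside box; Z[11]=2 extend→box=[11,13)
i=12: min(r-i=1, Z[1]=1)=1; Z[12]=3 extend→box=[12,15)
i=13: min(r-i=2, Z[1]=1)=1; Z[13]=1
i=14: min(r-i=1, Z[2]=0)=0; Z[14]=0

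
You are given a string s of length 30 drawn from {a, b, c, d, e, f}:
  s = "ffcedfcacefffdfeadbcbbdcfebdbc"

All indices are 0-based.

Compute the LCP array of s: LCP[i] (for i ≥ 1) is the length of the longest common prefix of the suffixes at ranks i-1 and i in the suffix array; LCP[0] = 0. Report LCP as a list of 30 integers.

sorted suffixes:
  #0 SA[0]=7  'acefffdfeadbcbbdcfebdbc'
  #1 SA[1]=16  'adbcbbdcfebdbc'
  #2 SA[2]=20  'bbdcfebdbc'
  #3 SA[3]=28  'bc'
  #4 SA[4]=18  'bcbbdcfebdbc'
  #5 SA[5]=26  'bdbc'
  #6 SA[6]=21  'bdcfebdbc'
  #7 SA[7]=29  'c'
  #8 SA[8]=6  'cacefffdfeadbcbbdcfebdbc'
  #9 SA[9]=19  'cbbdcfebdbc'
  #10 SA[10]=2  'cedfcacefffdfeadbcbbdcfebdbc'
  #11 SA[11]=8  'cefffdfeadbcbbdcfebdbc'
  #12 SA[12]=23  'cfebdbc'
  #13 SA[13]=27  'dbc'
  #14 SA[14]=17  'dbcbbdcfebdbc'
  #15 SA[15]=22  'dcfebdbc'
  #16 SA[16]=4  'dfcacefffdfeadbcbbdcfebdbc'
  #17 SA[17]=13  'dfeadbcbbdcfebdbc'
  #18 SA[18]=15  'eadbcbbdcfebdbc'
  #19 SA[19]=25  'ebdbc'
  #20 SA[20]=3  'edfcacefffdfeadbcbbdcfebdbc'
  #21 SA[21]=9  'efffdfeadbcbbdcfebdbc'
  #22 SA[22]=5  'fcacefffdfeadbcbbdcfebdbc'
  #23 SA[23]=1  'fcedfcacefffdfeadbcbbdcfebdbc'
  #24 SA[24]=12  'fdfeadbcbbdcfebdbc'
  #25 SA[25]=14  'feadbcbbdcfebdbc'
  #26 SA[26]=24  'febdbc'
  #27 SA[27]=0  'ffcedfcacefffdfeadbcbbdcfebdbc'
  #28 SA[28]=11  'ffdfeadbcbbdcfebdbc'
  #29 SA[29]=10  'fffdfeadbcbbdcfebdbc'

SA = [7, 16, 20, 28, 18, 26, 21, 29, 6, 19, 2, 8, 23, 27, 17, 22, 4, 13, 15, 25, 3, 9, 5, 1, 12, 14, 24, 0, 11, 10]
i: (SA[i-1],SA[i]) lcp shared
  1: (7,16) 1 'a'
  2: (16,20) 0 ''
  3: (20,28) 1 'b'
  4: (28,18) 2 'bc'
  5: (18,26) 1 'b'
  6: (26,21) 2 'bd'
  7: (21,29) 0 ''
  8: (29,6) 1 'c'
  9: (6,19) 1 'c'
  10: (19,2) 1 'c'
  11: (2,8) 2 'ce'
  12: (8,23) 1 'c'
  13: (23,27) 0 ''
  14: (27,17) 3 'dbc'
  15: (17,22) 1 'd'
  16: (22,4) 1 'd'
  17: (4,13) 2 'df'
  18: (13,15) 0 ''
  19: (15,25) 1 'e'
  20: (25,3) 1 'e'
  21: (3,9) 1 'e'
  22: (9,5) 0 ''
  23: (5,1) 2 'fc'
  24: (1,12) 1 'f'
  25: (12,14) 1 'f'
  26: (14,24) 2 'fe'
  27: (24,0) 1 'f'
  28: (0,11) 2 'ff'
  29: (11,10) 2 'ff'

[0, 1, 0, 1, 2, 1, 2, 0, 1, 1, 1, 2, 1, 0, 3, 1, 1, 2, 0, 1, 1, 1, 0, 2, 1, 1, 2, 1, 2, 2]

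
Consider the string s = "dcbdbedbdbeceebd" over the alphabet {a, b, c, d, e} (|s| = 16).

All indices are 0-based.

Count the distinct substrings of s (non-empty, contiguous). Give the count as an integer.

rank | idx | suffix
   0 |  14 | bd
   1 |   7 | bdbeceebd
   2 |   2 | bdbedbdbeceebd
   3 |   9 | beceebd
   4 |   4 | bedbdbeceebd
   5 |   1 | cbdbedbdbeceebd
   6 |  11 | ceebd
   7 |  15 | d
   8 |   6 | dbdbeceebd
   9 |   8 | dbeceebd
  10 |   3 | dbedbdbeceebd
  11 |   0 | dcbdbedbdbeceebd
  12 |  13 | ebd
  13 |  10 | eceebd
  14 |   5 | edbdbeceebd
  15 |  12 | eebd

SA = [14, 7, 2, 9, 4, 1, 11, 15, 6, 8, 3, 0, 13, 10, 5, 12]
[i] adj suffixes → lcp
  [1] 14/7 → 2 ('bd')
  [2] 7/2 → 4 ('bdbe')
  [3] 2/9 → 1 ('b')
  [4] 9/4 → 2 ('be')
  [5] 4/1 → 0 ('')
  [6] 1/11 → 1 ('c')
  [7] 11/15 → 0 ('')
  [8] 15/6 → 1 ('d')
  [9] 6/8 → 2 ('db')
  [10] 8/3 → 3 ('dbe')
  [11] 3/0 → 1 ('d')
  [12] 0/13 → 0 ('')
  [13] 13/10 → 1 ('e')
  [14] 10/5 → 1 ('e')
  [15] 5/12 → 1 ('e')

n(n+1)/2 = 16·17/2 = 136
Σ LCP = 0 + 2 + 4 + 1 + 2 + 0 + 1 + 0 + 1 + 2 + 3 + 1 + 0 + 1 + 1 + 1 = 20
distinct = 136 − 20 = 116

116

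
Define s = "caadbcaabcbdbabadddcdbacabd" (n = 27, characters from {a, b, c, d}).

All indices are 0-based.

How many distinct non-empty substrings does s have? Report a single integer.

sorted suffixes:
  #0 SA[0]=6  'aabcbdbabadddcdbacabd'
  #1 SA[1]=1  'aadbcaabcbdbabadddcdbacabd'
  #2 SA[2]=13  'abadddcdbacabd'
  #3 SA[3]=7  'abcbdbabadddcdbacabd'
  #4 SA[4]=24  'abd'
  #5 SA[5]=22  'acabd'
  #6 SA[6]=2  'adbcaabcbdbabadddcdbacabd'
  #7 SA[7]=15  'adddcdbacabd'
  #8 SA[8]=12  'babadddcdbacabd'
  #9 SA[9]=21  'bacabd'
  #10 SA[10]=14  'badddcdbacabd'
  #11 SA[11]=4  'bcaabcbdbabadddcdbacabd'
  #12 SA[12]=8  'bcbdbabadddcdbacabd'
  #13 SA[13]=25  'bd'
  #14 SA[14]=10  'bdbabadddcdbacabd'
  #15 SA[15]=5  'caabcbdbabadddcdbacabd'
  #16 SA[16]=0  'caadbcaabcbdbabadddcdbacabd'
  #17 SA[17]=23  'cabd'
  #18 SA[18]=9  'cbdbabadddcdbacabd'
  #19 SA[19]=19  'cdbacabd'
  #20 SA[20]=26  'd'
  #21 SA[21]=11  'dbabadddcdbacabd'
  #22 SA[22]=20  'dbacabd'
  #23 SA[23]=3  'dbcaabcbdbabadddcdbacabd'
  #24 SA[24]=18  'dcdbacabd'
  #25 SA[25]=17  'ddcdbacabd'
  #26 SA[26]=16  'dddcdbacabd'

SA = [6, 1, 13, 7, 24, 22, 2, 15, 12, 21, 14, 4, 8, 25, 10, 5, 0, 23, 9, 19, 26, 11, 20, 3, 18, 17, 16]
i: (SA[i-1],SA[i]) lcp shared
  1: (6,1) 2 'aa'
  2: (1,13) 1 'a'
  3: (13,7) 2 'ab'
  4: (7,24) 2 'ab'
  5: (24,22) 1 'a'
  6: (22,2) 1 'a'
  7: (2,15) 2 'ad'
  8: (15,12) 0 ''
  9: (12,21) 2 'ba'
  10: (21,14) 2 'ba'
  11: (14,4) 1 'b'
  12: (4,8) 2 'bc'
  13: (8,25) 1 'b'
  14: (25,10) 2 'bd'
  15: (10,5) 0 ''
  16: (5,0) 3 'caa'
  17: (0,23) 2 'ca'
  18: (23,9) 1 'c'
  19: (9,19) 1 'c'
  20: (19,26) 0 ''
  21: (26,11) 1 'd'
  22: (11,20) 3 'dba'
  23: (20,3) 2 'db'
  24: (3,18) 1 'd'
  25: (18,17) 1 'd'
  26: (17,16) 2 'dd'

n(n+1)/2 = 27·28/2 = 378
Σ LCP = 0 + 2 + 1 + 2 + 2 + 1 + 1 + 2 + 0 + 2 + 2 + 1 + 2 + 1 + 2 + 0 + 3 + 2 + 1 + 1 + 0 + 1 + 3 + 2 + 1 + 1 + 2 = 38
distinct = 378 − 38 = 340

340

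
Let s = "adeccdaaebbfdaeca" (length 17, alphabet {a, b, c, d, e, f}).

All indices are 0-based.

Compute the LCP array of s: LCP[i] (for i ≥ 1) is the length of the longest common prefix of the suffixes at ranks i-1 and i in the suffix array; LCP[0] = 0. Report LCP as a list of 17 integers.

[0, 1, 1, 1, 2, 0, 1, 0, 1, 1, 0, 2, 1, 0, 1, 2, 0]

sorted suffixes:
  #0 SA[0]=16  'a'
  #1 SA[1]=6  'aaebbfdaeca'
  #2 SA[2]=0  'adeccdaaebbfdaeca'
  #3 SA[3]=7  'aebbfdaeca'
  #4 SA[4]=13  'aeca'
  #5 SA[5]=9  'bbfdaeca'
  #6 SA[6]=10  'bfdaeca'
  #7 SA[7]=15  'ca'
  #8 SA[8]=3  'ccdaaebbfdaeca'
  #9 SA[9]=4  'cdaaebbfdaeca'
  #10 SA[10]=5  'daaebbfdaeca'
  #11 SA[11]=12  'daeca'
  #12 SA[12]=1  'deccdaaebbfdaeca'
  #13 SA[13]=8  'ebbfdaeca'
  #14 SA[14]=14  'eca'
  #15 SA[15]=2  'eccdaaebbfdaeca'
  #16 SA[16]=11  'fdaeca'

SA = [16, 6, 0, 7, 13, 9, 10, 15, 3, 4, 5, 12, 1, 8, 14, 2, 11]
i: (SA[i-1],SA[i]) lcp shared
  1: (16,6) 1 'a'
  2: (6,0) 1 'a'
  3: (0,7) 1 'a'
  4: (7,13) 2 'ae'
  5: (13,9) 0 ''
  6: (9,10) 1 'b'
  7: (10,15) 0 ''
  8: (15,3) 1 'c'
  9: (3,4) 1 'c'
  10: (4,5) 0 ''
  11: (5,12) 2 'da'
  12: (12,1) 1 'd'
  13: (1,8) 0 ''
  14: (8,14) 1 'e'
  15: (14,2) 2 'ec'
  16: (2,11) 0 ''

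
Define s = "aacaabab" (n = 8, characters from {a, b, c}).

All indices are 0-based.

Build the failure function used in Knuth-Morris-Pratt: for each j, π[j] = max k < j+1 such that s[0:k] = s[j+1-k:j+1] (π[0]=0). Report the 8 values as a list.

[0, 1, 0, 1, 2, 0, 1, 0]

π[0] = 0
j=1 s[j]='a': π[1]=1 (border 'a')
j=2 s[j]='c': k: 1→0; π[2]=0 (border '')
j=3 s[j]='a': π[3]=1 (border 'a')
j=4 s[j]='a': π[4]=2 (border 'aa')
j=5 s[j]='b': k: 2→1→0; π[5]=0 (border '')
j=6 s[j]='a': π[6]=1 (border 'a')
j=7 s[j]='b': k: 1→0; π[7]=0 (border '')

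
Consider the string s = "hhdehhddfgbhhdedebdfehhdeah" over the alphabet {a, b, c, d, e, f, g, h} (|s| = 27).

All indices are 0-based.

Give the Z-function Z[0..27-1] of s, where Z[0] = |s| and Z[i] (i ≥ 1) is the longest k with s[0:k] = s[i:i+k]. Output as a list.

Z[0]=27
i=1: fresh scan; Z[1]=1 extend→box=[1,2)
i=2: fresh scan; Z[2]=0
i=3: fresh scan; Z[3]=0
i=4: fresh scan; Z[4]=3 extend→box=[4,7)
i=5: min(r-i=2, Z[1]=1)=1; Z[5]=1
i=6: min(r-i=1, Z[2]=0)=0; Z[6]=0
i=7: fresh scan; Z[7]=0
i=8: fresh scan; Z[8]=0
i=9: fresh scan; Z[9]=0
i=10: fresh scan; Z[10]=0
i=11: fresh scan; Z[11]=4 extend→box=[11,15)
i=12: min(r-i=3, Z[1]=1)=1; Z[12]=1
i=13: min(r-i=2, Z[2]=0)=0; Z[13]=0
i=14: min(r-i=1, Z[3]=0)=0; Z[14]=0
i=15: fresh scan; Z[15]=0
i=16: fresh scan; Z[16]=0
i=17: fresh scan; Z[17]=0
i=18: fresh scan; Z[18]=0
i=19: fresh scan; Z[19]=0
i=20: fresh scan; Z[20]=0
i=21: fresh scan; Z[21]=4 extend→box=[21,25)
i=22: min(r-i=3, Z[1]=1)=1; Z[22]=1
i=23: min(r-i=2, Z[2]=0)=0; Z[23]=0
i=24: min(r-i=1, Z[3]=0)=0; Z[24]=0
i=25: fresh scan; Z[25]=0
i=26: fresh scan; Z[26]=1 extend→box=[26,27)

[27, 1, 0, 0, 3, 1, 0, 0, 0, 0, 0, 4, 1, 0, 0, 0, 0, 0, 0, 0, 0, 4, 1, 0, 0, 0, 1]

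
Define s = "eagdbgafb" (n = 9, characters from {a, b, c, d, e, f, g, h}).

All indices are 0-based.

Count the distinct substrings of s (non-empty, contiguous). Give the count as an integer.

42

sorted suffixes:
  #0 SA[0]=6  'afb'
  #1 SA[1]=1  'agdbgafb'
  #2 SA[2]=8  'b'
  #3 SA[3]=4  'bgafb'
  #4 SA[4]=3  'dbgafb'
  #5 SA[5]=0  'eagdbgafb'
  #6 SA[6]=7  'fb'
  #7 SA[7]=5  'gafb'
  #8 SA[8]=2  'gdbgafb'

SA = [6, 1, 8, 4, 3, 0, 7, 5, 2]
[i] adj suffixes → lcp
  [1] 6/1 → 1 ('a')
  [2] 1/8 → 0 ('')
  [3] 8/4 → 1 ('b')
  [4] 4/3 → 0 ('')
  [5] 3/0 → 0 ('')
  [6] 0/7 → 0 ('')
  [7] 7/5 → 0 ('')
  [8] 5/2 → 1 ('g')

n(n+1)/2 = 9·10/2 = 45
Σ LCP = 0 + 1 + 0 + 1 + 0 + 0 + 0 + 0 + 1 = 3
distinct = 45 − 3 = 42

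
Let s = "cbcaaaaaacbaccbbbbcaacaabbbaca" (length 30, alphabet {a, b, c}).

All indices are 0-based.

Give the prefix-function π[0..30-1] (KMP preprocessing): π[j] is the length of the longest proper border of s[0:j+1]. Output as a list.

π[0] = 0
j=1 s[j]='b': π[1]=0 (border '')
j=2 s[j]='c': π[2]=1 (border 'c')
j=3 s[j]='a': k: 1→0; π[3]=0 (border '')
j=4 s[j]='a': π[4]=0 (border '')
j=5 s[j]='a': π[5]=0 (border '')
j=6 s[j]='a': π[6]=0 (border '')
j=7 s[j]='a': π[7]=0 (border '')
j=8 s[j]='a': π[8]=0 (border '')
j=9 s[j]='c': π[9]=1 (border 'c')
j=10 s[j]='b': π[10]=2 (border 'cb')
j=11 s[j]='a': k: 2→0; π[11]=0 (border '')
j=12 s[j]='c': π[12]=1 (border 'c')
j=13 s[j]='c': k: 1→0; π[13]=1 (border 'c')
j=14 s[j]='b': π[14]=2 (border 'cb')
j=15 s[j]='b': k: 2→0; π[15]=0 (border '')
j=16 s[j]='b': π[16]=0 (border '')
j=17 s[j]='b': π[17]=0 (border '')
j=18 s[j]='c': π[18]=1 (border 'c')
j=19 s[j]='a': k: 1→0; π[19]=0 (border '')
j=20 s[j]='a': π[20]=0 (border '')
j=21 s[j]='c': π[21]=1 (border 'c')
j=22 s[j]='a': k: 1→0; π[22]=0 (border '')
j=23 s[j]='a': π[23]=0 (border '')
j=24 s[j]='b': π[24]=0 (border '')
j=25 s[j]='b': π[25]=0 (border '')
j=26 s[j]='b': π[26]=0 (border '')
j=27 s[j]='a': π[27]=0 (border '')
j=28 s[j]='c': π[28]=1 (border 'c')
j=29 s[j]='a': k: 1→0; π[29]=0 (border '')

[0, 0, 1, 0, 0, 0, 0, 0, 0, 1, 2, 0, 1, 1, 2, 0, 0, 0, 1, 0, 0, 1, 0, 0, 0, 0, 0, 0, 1, 0]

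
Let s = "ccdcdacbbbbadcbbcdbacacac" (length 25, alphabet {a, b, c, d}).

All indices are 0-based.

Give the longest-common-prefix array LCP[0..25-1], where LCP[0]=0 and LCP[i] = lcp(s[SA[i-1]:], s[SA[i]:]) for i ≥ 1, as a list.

[0, 2, 4, 2, 1, 0, 2, 1, 2, 3, 2, 1, 0, 1, 3, 1, 3, 1, 1, 2, 2, 0, 1, 1, 2]

rank | idx | suffix
   0 |  23 | ac
   1 |  21 | acac
   2 |  19 | acacac
   3 |   5 | acbbbbadcbbcdbacacac
   4 |  11 | adcbbcdbacacac
   5 |  18 | bacacac
   6 |  10 | badcbbcdbacacac
   7 |   9 | bbadcbbcdbacacac
   8 |   8 | bbbadcbbcdbacacac
   9 |   7 | bbbbadcbbcdbacacac
  10 |  14 | bbcdbacacac
  11 |  15 | bcdbacacac
  12 |  24 | c
  13 |  22 | cac
  14 |  20 | cacac
  15 |   6 | cbbbbadcbbcdbacacac
  16 |  13 | cbbcdbacacac
  17 |   0 | ccdcdacbbbbadcbbcdbacacac
  18 |   3 | cdacbbbbadcbbcdbacacac
  19 |  16 | cdbacacac
  20 |   1 | cdcdacbbbbadcbbcdbacacac
  21 |   4 | dacbbbbadcbbcdbacacac
  22 |  17 | dbacacac
  23 |  12 | dcbbcdbacacac
  24 |   2 | dcdacbbbbadcbbcdbacacac

SA = [23, 21, 19, 5, 11, 18, 10, 9, 8, 7, 14, 15, 24, 22, 20, 6, 13, 0, 3, 16, 1, 4, 17, 12, 2]
[i] adj suffixes → lcp
  [1] 23/21 → 2 ('ac')
  [2] 21/19 → 4 ('acac')
  [3] 19/5 → 2 ('ac')
  [4] 5/11 → 1 ('a')
  [5] 11/18 → 0 ('')
  [6] 18/10 → 2 ('ba')
  [7] 10/9 → 1 ('b')
  [8] 9/8 → 2 ('bb')
  [9] 8/7 → 3 ('bbb')
  [10] 7/14 → 2 ('bb')
  [11] 14/15 → 1 ('b')
  [12] 15/24 → 0 ('')
  [13] 24/22 → 1 ('c')
  [14] 22/20 → 3 ('cac')
  [15] 20/6 → 1 ('c')
  [16] 6/13 → 3 ('cbb')
  [17] 13/0 → 1 ('c')
  [18] 0/3 → 1 ('c')
  [19] 3/16 → 2 ('cd')
  [20] 16/1 → 2 ('cd')
  [21] 1/4 → 0 ('')
  [22] 4/17 → 1 ('d')
  [23] 17/12 → 1 ('d')
  [24] 12/2 → 2 ('dc')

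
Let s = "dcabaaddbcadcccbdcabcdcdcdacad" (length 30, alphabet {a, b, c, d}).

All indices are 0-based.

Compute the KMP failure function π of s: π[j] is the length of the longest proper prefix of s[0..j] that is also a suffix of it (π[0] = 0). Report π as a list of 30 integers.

[0, 0, 0, 0, 0, 0, 1, 1, 0, 0, 0, 1, 2, 0, 0, 0, 1, 2, 3, 4, 0, 1, 2, 1, 2, 1, 0, 0, 0, 1]

π[0] = 0
j=1 s[j]='c': π[1]=0 (border '')
j=2 s[j]='a': π[2]=0 (border '')
j=3 s[j]='b': π[3]=0 (border '')
j=4 s[j]='a': π[4]=0 (border '')
j=5 s[j]='a': π[5]=0 (border '')
j=6 s[j]='d': π[6]=1 (border 'd')
j=7 s[j]='d': k: 1→0; π[7]=1 (border 'd')
j=8 s[j]='b': k: 1→0; π[8]=0 (border '')
j=9 s[j]='c': π[9]=0 (border '')
j=10 s[j]='a': π[10]=0 (border '')
j=11 s[j]='d': π[11]=1 (border 'd')
j=12 s[j]='c': π[12]=2 (border 'dc')
j=13 s[j]='c': k: 2→0; π[13]=0 (border '')
j=14 s[j]='c': π[14]=0 (border '')
j=15 s[j]='b': π[15]=0 (border '')
j=16 s[j]='d': π[16]=1 (border 'd')
j=17 s[j]='c': π[17]=2 (border 'dc')
j=18 s[j]='a': π[18]=3 (border 'dca')
j=19 s[j]='b': π[19]=4 (border 'dcab')
j=20 s[j]='c': k: 4→0; π[20]=0 (border '')
j=21 s[j]='d': π[21]=1 (border 'd')
j=22 s[j]='c': π[22]=2 (border 'dc')
j=23 s[j]='d': k: 2→0; π[23]=1 (border 'd')
j=24 s[j]='c': π[24]=2 (border 'dc')
j=25 s[j]='d': k: 2→0; π[25]=1 (border 'd')
j=26 s[j]='a': k: 1→0; π[26]=0 (border '')
j=27 s[j]='c': π[27]=0 (border '')
j=28 s[j]='a': π[28]=0 (border '')
j=29 s[j]='d': π[29]=1 (border 'd')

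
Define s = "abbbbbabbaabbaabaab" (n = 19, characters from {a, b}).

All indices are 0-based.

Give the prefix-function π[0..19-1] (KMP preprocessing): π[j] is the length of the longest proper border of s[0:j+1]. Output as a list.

[0, 0, 0, 0, 0, 0, 1, 2, 3, 1, 1, 2, 3, 1, 1, 2, 1, 1, 2]

π[0] = 0
j=1 s[j]='b': π[1]=0 (border '')
j=2 s[j]='b': π[2]=0 (border '')
j=3 s[j]='b': π[3]=0 (border '')
j=4 s[j]='b': π[4]=0 (border '')
j=5 s[j]='b': π[5]=0 (border '')
j=6 s[j]='a': π[6]=1 (border 'a')
j=7 s[j]='b': π[7]=2 (border 'ab')
j=8 s[j]='b': π[8]=3 (border 'abb')
j=9 s[j]='a': k: 3→0; π[9]=1 (border 'a')
j=10 s[j]='a': k: 1→0; π[10]=1 (border 'a')
j=11 s[j]='b': π[11]=2 (border 'ab')
j=12 s[j]='b': π[12]=3 (border 'abb')
j=13 s[j]='a': k: 3→0; π[13]=1 (border 'a')
j=14 s[j]='a': k: 1→0; π[14]=1 (border 'a')
j=15 s[j]='b': π[15]=2 (border 'ab')
j=16 s[j]='a': k: 2→0; π[16]=1 (border 'a')
j=17 s[j]='a': k: 1→0; π[17]=1 (border 'a')
j=18 s[j]='b': π[18]=2 (border 'ab')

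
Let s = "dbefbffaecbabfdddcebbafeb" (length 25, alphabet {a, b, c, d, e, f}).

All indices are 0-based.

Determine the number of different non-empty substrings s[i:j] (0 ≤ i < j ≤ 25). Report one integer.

rank | idx | suffix
   0 |  11 | abfdddcebbafeb
   1 |   7 | aecbabfdddcebbafeb
   2 |  21 | afeb
   3 |  24 | b
   4 |  10 | babfdddcebbafeb
   5 |  20 | bafeb
   6 |  19 | bbafeb
   7 |   1 | befbffaecbabfdddcebbafeb
   8 |  12 | bfdddcebbafeb
   9 |   4 | bffaecbabfdddcebbafeb
  10 |   9 | cbabfdddcebbafeb
  11 |  17 | cebbafeb
  12 |   0 | dbefbffaecbabfdddcebbafeb
  13 |  16 | dcebbafeb
  14 |  15 | ddcebbafeb
  15 |  14 | dddcebbafeb
  16 |  23 | eb
  17 |  18 | ebbafeb
  18 |   8 | ecbabfdddcebbafeb
  19 |   2 | efbffaecbabfdddcebbafeb
  20 |   6 | faecbabfdddcebbafeb
  21 |   3 | fbffaecbabfdddcebbafeb
  22 |  13 | fdddcebbafeb
  23 |  22 | feb
  24 |   5 | ffaecbabfdddcebbafeb

SA = [11, 7, 21, 24, 10, 20, 19, 1, 12, 4, 9, 17, 0, 16, 15, 14, 23, 18, 8, 2, 6, 3, 13, 22, 5]
i: (SA[i-1],SA[i]) lcp shared
  1: (11,7) 1 'a'
  2: (7,21) 1 'a'
  3: (21,24) 0 ''
  4: (24,10) 1 'b'
  5: (10,20) 2 'ba'
  6: (20,19) 1 'b'
  7: (19,1) 1 'b'
  8: (1,12) 1 'b'
  9: (12,4) 2 'bf'
  10: (4,9) 0 ''
  11: (9,17) 1 'c'
  12: (17,0) 0 ''
  13: (0,16) 1 'd'
  14: (16,15) 1 'd'
  15: (15,14) 2 'dd'
  16: (14,23) 0 ''
  17: (23,18) 2 'eb'
  18: (18,8) 1 'e'
  19: (8,2) 1 'e'
  20: (2,6) 0 ''
  21: (6,3) 1 'f'
  22: (3,13) 1 'f'
  23: (13,22) 1 'f'
  24: (22,5) 1 'f'

n(n+1)/2 = 25·26/2 = 325
Σ LCP = 0 + 1 + 1 + 0 + 1 + 2 + 1 + 1 + 1 + 2 + 0 + 1 + 0 + 1 + 1 + 2 + 0 + 2 + 1 + 1 + 0 + 1 + 1 + 1 + 1 = 23
distinct = 325 − 23 = 302

302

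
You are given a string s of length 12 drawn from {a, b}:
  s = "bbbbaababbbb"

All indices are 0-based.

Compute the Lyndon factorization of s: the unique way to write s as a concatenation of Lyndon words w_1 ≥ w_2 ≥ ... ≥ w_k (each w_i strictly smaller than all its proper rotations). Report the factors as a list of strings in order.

emit factor 1: 'b' (i=0, period=1)
emit factor 2: 'b' (i=1, period=1)
emit factor 3: 'b' (i=2, period=1)
emit factor 4: 'b' (i=3, period=1)
emit factor 5: 'aababbbb' (i=4, period=8)

["b", "b", "b", "b", "aababbbb"]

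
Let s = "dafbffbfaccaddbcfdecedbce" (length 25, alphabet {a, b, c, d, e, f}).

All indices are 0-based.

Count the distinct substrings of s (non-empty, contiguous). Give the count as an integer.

sorted suffixes:
  #0 SA[0]=8  'accaddbcfdecedbce'
  #1 SA[1]=11  'addbcfdecedbce'
  #2 SA[2]=1  'afbffbfaccaddbcfdecedbce'
  #3 SA[3]=22  'bce'
  #4 SA[4]=14  'bcfdecedbce'
  #5 SA[5]=6  'bfaccaddbcfdecedbce'
  #6 SA[6]=3  'bffbfaccaddbcfdecedbce'
  #7 SA[7]=10  'caddbcfdecedbce'
  #8 SA[8]=9  'ccaddbcfdecedbce'
  #9 SA[9]=23  'ce'
  #10 SA[10]=19  'cedbce'
  #11 SA[11]=15  'cfdecedbce'
  #12 SA[12]=0  'dafbffbfaccaddbcfdecedbce'
  #13 SA[13]=21  'dbce'
  #14 SA[14]=13  'dbcfdecedbce'
  #15 SA[15]=12  'ddbcfdecedbce'
  #16 SA[16]=17  'decedbce'
  #17 SA[17]=24  'e'
  #18 SA[18]=18  'ecedbce'
  #19 SA[19]=20  'edbce'
  #20 SA[20]=7  'faccaddbcfdecedbce'
  #21 SA[21]=5  'fbfaccaddbcfdecedbce'
  #22 SA[22]=2  'fbffbfaccaddbcfdecedbce'
  #23 SA[23]=16  'fdecedbce'
  #24 SA[24]=4  'ffbfaccaddbcfdecedbce'

SA = [8, 11, 1, 22, 14, 6, 3, 10, 9, 23, 19, 15, 0, 21, 13, 12, 17, 24, 18, 20, 7, 5, 2, 16, 4]
rank  pair      lcp
   1  s[8:],s[11:]  1  'a'
   2  s[11:],s[1:]  1  'a'
   3  s[1:],s[22:]  0  ''
   4  s[22:],s[14:]  2  'bc'
   5  s[14:],s[6:]  1  'b'
   6  s[6:],s[3:]  2  'bf'
   7  s[3:],s[10:]  0  ''
   8  s[10:],s[9:]  1  'c'
   9  s[9:],s[23:]  1  'c'
  10  s[23:],s[19:]  2  'ce'
  11  s[19:],s[15:]  1  'c'
  12  s[15:],s[0:]  0  ''
  13  s[0:],s[21:]  1  'd'
  14  s[21:],s[13:]  3  'dbc'
  15  s[13:],s[12:]  1  'd'
  16  s[12:],s[17:]  1  'd'
  17  s[17:],s[24:]  0  ''
  18  s[24:],s[18:]  1  'e'
  19  s[18:],s[20:]  1  'e'
  20  s[20:],s[7:]  0  ''
  21  s[7:],s[5:]  1  'f'
  22  s[5:],s[2:]  3  'fbf'
  23  s[2:],s[16:]  1  'f'
  24  s[16:],s[4:]  1  'f'

n(n+1)/2 = 25·26/2 = 325
Σ LCP = 0 + 1 + 1 + 0 + 2 + 1 + 2 + 0 + 1 + 1 + 2 + 1 + 0 + 1 + 3 + 1 + 1 + 0 + 1 + 1 + 0 + 1 + 3 + 1 + 1 = 26
distinct = 325 − 26 = 299

299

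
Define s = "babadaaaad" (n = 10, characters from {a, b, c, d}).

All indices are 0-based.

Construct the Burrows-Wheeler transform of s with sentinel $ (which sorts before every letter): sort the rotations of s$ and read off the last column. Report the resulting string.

rank  rotation     last
    0  $babadaaaad  d
    1  aaaad$babad  d
    2  aaad$babada  a
    3  aad$babadaa  a
    4  abadaaaad$b  b
    5  ad$babadaaa  a
    6  adaaaad$bab  b
    7  babadaaaad$  $
    8  badaaaad$ba  a
    9  d$babadaaaa  a
   10  daaaad$baba  a

ddaabab$aaa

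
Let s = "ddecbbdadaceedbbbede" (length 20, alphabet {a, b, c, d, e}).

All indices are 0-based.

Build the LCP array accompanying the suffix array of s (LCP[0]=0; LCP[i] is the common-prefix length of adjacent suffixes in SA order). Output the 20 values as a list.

[0, 1, 0, 2, 2, 1, 1, 0, 1, 0, 2, 1, 1, 1, 2, 0, 1, 1, 2, 1]

rank→(start, suffix):
  0 → (9, 'aceedbbbede')
  1 → (7, 'adaceedbbbede')
  2 → (14, 'bbbede')
  3 → (4, 'bbdadaceedbbbede')
  4 → (15, 'bbede')
  5 → (5, 'bdadaceedbbbede')
  6 → (16, 'bede')
  7 → (3, 'cbbdadaceedbbbede')
  8 → (10, 'ceedbbbede')
  9 → (8, 'daceedbbbede')
  10 → (6, 'dadaceedbbbede')
  11 → (13, 'dbbbede')
  12 → (0, 'ddecbbdadaceedbbbede')
  13 → (18, 'de')
  14 → (1, 'decbbdadaceedbbbede')
  15 → (19, 'e')
  16 → (2, 'ecbbdadaceedbbbede')
  17 → (12, 'edbbbede')
  18 → (17, 'ede')
  19 → (11, 'eedbbbede')

SA = [9, 7, 14, 4, 15, 5, 16, 3, 10, 8, 6, 13, 0, 18, 1, 19, 2, 12, 17, 11]
i: (SA[i-1],SA[i]) lcp shared
  1: (9,7) 1 'a'
  2: (7,14) 0 ''
  3: (14,4) 2 'bb'
  4: (4,15) 2 'bb'
  5: (15,5) 1 'b'
  6: (5,16) 1 'b'
  7: (16,3) 0 ''
  8: (3,10) 1 'c'
  9: (10,8) 0 ''
  10: (8,6) 2 'da'
  11: (6,13) 1 'd'
  12: (13,0) 1 'd'
  13: (0,18) 1 'd'
  14: (18,1) 2 'de'
  15: (1,19) 0 ''
  16: (19,2) 1 'e'
  17: (2,12) 1 'e'
  18: (12,17) 2 'ed'
  19: (17,11) 1 'e'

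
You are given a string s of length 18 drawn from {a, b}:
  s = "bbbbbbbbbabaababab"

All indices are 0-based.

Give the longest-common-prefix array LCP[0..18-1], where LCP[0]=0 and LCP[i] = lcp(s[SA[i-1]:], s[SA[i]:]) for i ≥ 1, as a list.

[0, 1, 2, 3, 4, 0, 1, 2, 3, 4, 1, 2, 3, 4, 5, 6, 7, 8]

sorted suffixes:
  #0 SA[0]=11  'aababab'
  #1 SA[1]=16  'ab'
  #2 SA[2]=9  'abaababab'
  #3 SA[3]=14  'abab'
  #4 SA[4]=12  'ababab'
  #5 SA[5]=17  'b'
  #6 SA[6]=10  'baababab'
  #7 SA[7]=15  'bab'
  #8 SA[8]=8  'babaababab'
  #9 SA[9]=13  'babab'
  #10 SA[10]=7  'bbabaababab'
  #11 SA[11]=6  'bbbabaababab'
  #12 SA[12]=5  'bbbbabaababab'
  #13 SA[13]=4  'bbbbbabaababab'
  #14 SA[14]=3  'bbbbbbabaababab'
  #15 SA[15]=2  'bbbbbbbabaababab'
  #16 SA[16]=1  'bbbbbbbbabaababab'
  #17 SA[17]=0  'bbbbbbbbbabaababab'

SA = [11, 16, 9, 14, 12, 17, 10, 15, 8, 13, 7, 6, 5, 4, 3, 2, 1, 0]
rank  pair      lcp
   1  s[11:],s[16:]  1  'a'
   2  s[16:],s[9:]  2  'ab'
   3  s[9:],s[14:]  3  'aba'
   4  s[14:],s[12:]  4  'abab'
   5  s[12:],s[17:]  0  ''
   6  s[17:],s[10:]  1  'b'
   7  s[10:],s[15:]  2  'ba'
   8  s[15:],s[8:]  3  'bab'
   9  s[8:],s[13:]  4  'baba'
  10  s[13:],s[7:]  1  'b'
  11  s[7:],s[6:]  2  'bb'
  12  s[6:],s[5:]  3  'bbb'
  13  s[5:],s[4:]  4  'bbbb'
  14  s[4:],s[3:]  5  'bbbbb'
  15  s[3:],s[2:]  6  'bbbbbb'
  16  s[2:],s[1:]  7  'bbbbbbb'
  17  s[1:],s[0:]  8  'bbbbbbbb'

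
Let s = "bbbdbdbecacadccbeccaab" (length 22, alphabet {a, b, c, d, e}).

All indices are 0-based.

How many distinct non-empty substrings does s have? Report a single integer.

226

sorted suffixes:
  #0 SA[0]=19  'aab'
  #1 SA[1]=20  'ab'
  #2 SA[2]=9  'acadccbeccaab'
  #3 SA[3]=11  'adccbeccaab'
  #4 SA[4]=21  'b'
  #5 SA[5]=0  'bbbdbdbecacadccbeccaab'
  #6 SA[6]=1  'bbdbdbecacadccbeccaab'
  #7 SA[7]=2  'bdbdbecacadccbeccaab'
  #8 SA[8]=4  'bdbecacadccbeccaab'
  #9 SA[9]=6  'becacadccbeccaab'
  #10 SA[10]=15  'beccaab'
  #11 SA[11]=18  'caab'
  #12 SA[12]=8  'cacadccbeccaab'
  #13 SA[13]=10  'cadccbeccaab'
  #14 SA[14]=14  'cbeccaab'
  #15 SA[15]=17  'ccaab'
  #16 SA[16]=13  'ccbeccaab'
  #17 SA[17]=3  'dbdbecacadccbeccaab'
  #18 SA[18]=5  'dbecacadccbeccaab'
  #19 SA[19]=12  'dccbeccaab'
  #20 SA[20]=7  'ecacadccbeccaab'
  #21 SA[21]=16  'eccaab'

SA = [19, 20, 9, 11, 21, 0, 1, 2, 4, 6, 15, 18, 8, 10, 14, 17, 13, 3, 5, 12, 7, 16]
[i] adj suffixes → lcp
  [1] 19/20 → 1 ('a')
  [2] 20/9 → 1 ('a')
  [3] 9/11 → 1 ('a')
  [4] 11/21 → 0 ('')
  [5] 21/0 → 1 ('b')
  [6] 0/1 → 2 ('bb')
  [7] 1/2 → 1 ('b')
  [8] 2/4 → 3 ('bdb')
  [9] 4/6 → 1 ('b')
  [10] 6/15 → 3 ('bec')
  [11] 15/18 → 0 ('')
  [12] 18/8 → 2 ('ca')
  [13] 8/10 → 2 ('ca')
  [14] 10/14 → 1 ('c')
  [15] 14/17 → 1 ('c')
  [16] 17/13 → 2 ('cc')
  [17] 13/3 → 0 ('')
  [18] 3/5 → 2 ('db')
  [19] 5/12 → 1 ('d')
  [20] 12/7 → 0 ('')
  [21] 7/16 → 2 ('ec')

n(n+1)/2 = 22·23/2 = 253
Σ LCP = 0 + 1 + 1 + 1 + 0 + 1 + 2 + 1 + 3 + 1 + 3 + 0 + 2 + 2 + 1 + 1 + 2 + 0 + 2 + 1 + 0 + 2 = 27
distinct = 253 − 27 = 226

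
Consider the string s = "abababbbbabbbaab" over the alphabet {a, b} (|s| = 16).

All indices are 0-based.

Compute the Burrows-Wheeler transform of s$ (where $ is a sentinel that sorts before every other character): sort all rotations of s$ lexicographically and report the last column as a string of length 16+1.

bba$bbbabababbaba

rank  rotation           last
    0  $abababbbbabbbaab  b
    1  aab$abababbbbabbb  b
    2  ab$abababbbbabbba  a
    3  abababbbbabbbaab$  $
    4  ababbbbabbbaab$ab  b
    5  abbbaab$abababbbb  b
    6  abbbbabbbaab$abab  b
    7  b$abababbbbabbbaa  a
    8  baab$abababbbbabb  b
    9  bababbbbabbbaab$a  a
   10  babbbaab$abababbb  b
   11  babbbbabbbaab$aba  a
   12  bbaab$abababbbbab  b
   13  bbabbbaab$abababb  b
   14  bbbaab$abababbbba  a
   15  bbbabbbaab$ababab  b
   16  bbbbabbbaab$ababa  a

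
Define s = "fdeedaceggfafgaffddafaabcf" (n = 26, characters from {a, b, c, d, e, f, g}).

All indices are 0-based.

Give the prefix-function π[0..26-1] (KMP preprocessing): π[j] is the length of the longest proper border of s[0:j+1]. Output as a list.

[0, 0, 0, 0, 0, 0, 0, 0, 0, 0, 1, 0, 1, 0, 0, 1, 1, 2, 0, 0, 1, 0, 0, 0, 0, 1]

π[0] = 0
j=1 s[j]='d': π[1]=0 (border '')
j=2 s[j]='e': π[2]=0 (border '')
j=3 s[j]='e': π[3]=0 (border '')
j=4 s[j]='d': π[4]=0 (border '')
j=5 s[j]='a': π[5]=0 (border '')
j=6 s[j]='c': π[6]=0 (border '')
j=7 s[j]='e': π[7]=0 (border '')
j=8 s[j]='g': π[8]=0 (border '')
j=9 s[j]='g': π[9]=0 (border '')
j=10 s[j]='f': π[10]=1 (border 'f')
j=11 s[j]='a': k: 1→0; π[11]=0 (border '')
j=12 s[j]='f': π[12]=1 (border 'f')
j=13 s[j]='g': k: 1→0; π[13]=0 (border '')
j=14 s[j]='a': π[14]=0 (border '')
j=15 s[j]='f': π[15]=1 (border 'f')
j=16 s[j]='f': k: 1→0; π[16]=1 (border 'f')
j=17 s[j]='d': π[17]=2 (border 'fd')
j=18 s[j]='d': k: 2→0; π[18]=0 (border '')
j=19 s[j]='a': π[19]=0 (border '')
j=20 s[j]='f': π[20]=1 (border 'f')
j=21 s[j]='a': k: 1→0; π[21]=0 (border '')
j=22 s[j]='a': π[22]=0 (border '')
j=23 s[j]='b': π[23]=0 (border '')
j=24 s[j]='c': π[24]=0 (border '')
j=25 s[j]='f': π[25]=1 (border 'f')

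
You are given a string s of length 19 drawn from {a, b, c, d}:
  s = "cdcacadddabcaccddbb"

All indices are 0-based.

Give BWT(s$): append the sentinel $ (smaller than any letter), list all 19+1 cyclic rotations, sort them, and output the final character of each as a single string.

bdcccbdadbaa$cddcdca

rank  rotation              last
    0  $cdcacadddabcaccddbb  b
    1  abcaccddbb$cdcacaddd  d
    2  acadddabcaccddbb$cdc  c
    3  accddbb$cdcacadddabc  c
    4  adddabcaccddbb$cdcac  c
    5  b$cdcacadddabcaccddb  b
    6  bb$cdcacadddabcaccdd  d
    7  bcaccddbb$cdcacaddda  a
    8  cacadddabcaccddbb$cd  d
    9  caccddbb$cdcacadddab  b
   10  cadddabcaccddbb$cdca  a
   11  ccddbb$cdcacadddabca  a
   12  cdcacadddabcaccddbb$  $
   13  cddbb$cdcacadddabcac  c
   14  dabcaccddbb$cdcacadd  d
   15  dbb$cdcacadddabcaccd  d
   16  dcacadddabcaccddbb$c  c
   17  ddabcaccddbb$cdcacad  d
   18  ddbb$cdcacadddabcacc  c
   19  dddabcaccddbb$cdcaca  a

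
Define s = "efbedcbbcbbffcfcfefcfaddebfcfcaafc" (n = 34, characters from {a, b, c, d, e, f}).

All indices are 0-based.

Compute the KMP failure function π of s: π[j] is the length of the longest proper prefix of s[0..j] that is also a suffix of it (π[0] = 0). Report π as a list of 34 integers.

π[0] = 0
j=1 s[j]='f': π[1]=0 (border '')
j=2 s[j]='b': π[2]=0 (border '')
j=3 s[j]='e': π[3]=1 (border 'e')
j=4 s[j]='d': k: 1→0; π[4]=0 (border '')
j=5 s[j]='c': π[5]=0 (border '')
j=6 s[j]='b': π[6]=0 (border '')
j=7 s[j]='b': π[7]=0 (border '')
j=8 s[j]='c': π[8]=0 (border '')
j=9 s[j]='b': π[9]=0 (border '')
j=10 s[j]='b': π[10]=0 (border '')
j=11 s[j]='f': π[11]=0 (border '')
j=12 s[j]='f': π[12]=0 (border '')
j=13 s[j]='c': π[13]=0 (border '')
j=14 s[j]='f': π[14]=0 (border '')
j=15 s[j]='c': π[15]=0 (border '')
j=16 s[j]='f': π[16]=0 (border '')
j=17 s[j]='e': π[17]=1 (border 'e')
j=18 s[j]='f': π[18]=2 (border 'ef')
j=19 s[j]='c': k: 2→0; π[19]=0 (border '')
j=20 s[j]='f': π[20]=0 (border '')
j=21 s[j]='a': π[21]=0 (border '')
j=22 s[j]='d': π[22]=0 (border '')
j=23 s[j]='d': π[23]=0 (border '')
j=24 s[j]='e': π[24]=1 (border 'e')
j=25 s[j]='b': k: 1→0; π[25]=0 (border '')
j=26 s[j]='f': π[26]=0 (border '')
j=27 s[j]='c': π[27]=0 (border '')
j=28 s[j]='f': π[28]=0 (border '')
j=29 s[j]='c': π[29]=0 (border '')
j=30 s[j]='a': π[30]=0 (border '')
j=31 s[j]='a': π[31]=0 (border '')
j=32 s[j]='f': π[32]=0 (border '')
j=33 s[j]='c': π[33]=0 (border '')

[0, 0, 0, 1, 0, 0, 0, 0, 0, 0, 0, 0, 0, 0, 0, 0, 0, 1, 2, 0, 0, 0, 0, 0, 1, 0, 0, 0, 0, 0, 0, 0, 0, 0]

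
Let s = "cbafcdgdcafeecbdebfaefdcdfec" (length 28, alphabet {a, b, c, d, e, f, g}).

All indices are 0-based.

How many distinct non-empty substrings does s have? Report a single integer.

379

rank→(start, suffix):
  0 → (19, 'aefdcdfec')
  1 → (2, 'afcdgdcafeecbdebfaefdcdfec')
  2 → (9, 'afeecbdebfaefdcdfec')
  3 → (1, 'bafcdgdcafeecbdebfaefdcdfec')
  4 → (14, 'bdebfaefdcdfec')
  5 → (17, 'bfaefdcdfec')
  6 → (27, 'c')
  7 → (8, 'cafeecbdebfaefdcdfec')
  8 → (0, 'cbafcdgdcafeecbdebfaefdcdfec')
  9 → (13, 'cbdebfaefdcdfec')
  10 → (23, 'cdfec')
  11 → (4, 'cdgdcafeecbdebfaefdcdfec')
  12 → (7, 'dcafeecbdebfaefdcdfec')
  13 → (22, 'dcdfec')
  14 → (15, 'debfaefdcdfec')
  15 → (24, 'dfec')
  16 → (5, 'dgdcafeecbdebfaefdcdfec')
  17 → (16, 'ebfaefdcdfec')
  18 → (26, 'ec')
  19 → (12, 'ecbdebfaefdcdfec')
  20 → (11, 'eecbdebfaefdcdfec')
  21 → (20, 'efdcdfec')
  22 → (18, 'faefdcdfec')
  23 → (3, 'fcdgdcafeecbdebfaefdcdfec')
  24 → (21, 'fdcdfec')
  25 → (25, 'fec')
  26 → (10, 'feecbdebfaefdcdfec')
  27 → (6, 'gdcafeecbdebfaefdcdfec')

SA = [19, 2, 9, 1, 14, 17, 27, 8, 0, 13, 23, 4, 7, 22, 15, 24, 5, 16, 26, 12, 11, 20, 18, 3, 21, 25, 10, 6]
i: (SA[i-1],SA[i]) lcp shared
  1: (19,2) 1 'a'
  2: (2,9) 2 'af'
  3: (9,1) 0 ''
  4: (1,14) 1 'b'
  5: (14,17) 1 'b'
  6: (17,27) 0 ''
  7: (27,8) 1 'c'
  8: (8,0) 1 'c'
  9: (0,13) 2 'cb'
  10: (13,23) 1 'c'
  11: (23,4) 2 'cd'
  12: (4,7) 0 ''
  13: (7,22) 2 'dc'
  14: (22,15) 1 'd'
  15: (15,24) 1 'd'
  16: (24,5) 1 'd'
  17: (5,16) 0 ''
  18: (16,26) 1 'e'
  19: (26,12) 2 'ec'
  20: (12,11) 1 'e'
  21: (11,20) 1 'e'
  22: (20,18) 0 ''
  23: (18,3) 1 'f'
  24: (3,21) 1 'f'
  25: (21,25) 1 'f'
  26: (25,10) 2 'fe'
  27: (10,6) 0 ''

n(n+1)/2 = 28·29/2 = 406
Σ LCP = 0 + 1 + 2 + 0 + 1 + 1 + 0 + 1 + 1 + 2 + 1 + 2 + 0 + 2 + 1 + 1 + 1 + 0 + 1 + 2 + 1 + 1 + 0 + 1 + 1 + 1 + 2 + 0 = 27
distinct = 406 − 27 = 379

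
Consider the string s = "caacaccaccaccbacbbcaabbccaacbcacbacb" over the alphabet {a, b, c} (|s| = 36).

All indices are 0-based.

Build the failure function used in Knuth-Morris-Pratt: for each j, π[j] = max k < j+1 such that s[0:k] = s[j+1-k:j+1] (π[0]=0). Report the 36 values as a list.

π[0] = 0
j=1 s[j]='a': π[1]=0 (border '')
j=2 s[j]='a': π[2]=0 (border '')
j=3 s[j]='c': π[3]=1 (border 'c')
j=4 s[j]='a': π[4]=2 (border 'ca')
j=5 s[j]='c': k: 2→0; π[5]=1 (border 'c')
j=6 s[j]='c': k: 1→0; π[6]=1 (border 'c')
j=7 s[j]='a': π[7]=2 (border 'ca')
j=8 s[j]='c': k: 2→0; π[8]=1 (border 'c')
j=9 s[j]='c': k: 1→0; π[9]=1 (border 'c')
j=10 s[j]='a': π[10]=2 (border 'ca')
j=11 s[j]='c': k: 2→0; π[11]=1 (border 'c')
j=12 s[j]='c': k: 1→0; π[12]=1 (border 'c')
j=13 s[j]='b': k: 1→0; π[13]=0 (border '')
j=14 s[j]='a': π[14]=0 (border '')
j=15 s[j]='c': π[15]=1 (border 'c')
j=16 s[j]='b': k: 1→0; π[16]=0 (border '')
j=17 s[j]='b': π[17]=0 (border '')
j=18 s[j]='c': π[18]=1 (border 'c')
j=19 s[j]='a': π[19]=2 (border 'ca')
j=20 s[j]='a': π[20]=3 (border 'caa')
j=21 s[j]='b': k: 3→0; π[21]=0 (border '')
j=22 s[j]='b': π[22]=0 (border '')
j=23 s[j]='c': π[23]=1 (border 'c')
j=24 s[j]='c': k: 1→0; π[24]=1 (border 'c')
j=25 s[j]='a': π[25]=2 (border 'ca')
j=26 s[j]='a': π[26]=3 (border 'caa')
j=27 s[j]='c': π[27]=4 (border 'caac')
j=28 s[j]='b': k: 4→1→0; π[28]=0 (border '')
j=29 s[j]='c': π[29]=1 (border 'c')
j=30 s[j]='a': π[30]=2 (border 'ca')
j=31 s[j]='c': k: 2→0; π[31]=1 (border 'c')
j=32 s[j]='b': k: 1→0; π[32]=0 (border '')
j=33 s[j]='a': π[33]=0 (border '')
j=34 s[j]='c': π[34]=1 (border 'c')
j=35 s[j]='b': k: 1→0; π[35]=0 (border '')

[0, 0, 0, 1, 2, 1, 1, 2, 1, 1, 2, 1, 1, 0, 0, 1, 0, 0, 1, 2, 3, 0, 0, 1, 1, 2, 3, 4, 0, 1, 2, 1, 0, 0, 1, 0]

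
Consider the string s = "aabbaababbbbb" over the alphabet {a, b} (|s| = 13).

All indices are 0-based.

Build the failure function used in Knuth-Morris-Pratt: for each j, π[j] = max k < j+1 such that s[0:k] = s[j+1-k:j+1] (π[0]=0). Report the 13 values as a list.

π[0] = 0
j=1 s[j]='a': π[1]=1 (border 'a')
j=2 s[j]='b': k: 1→0; π[2]=0 (border '')
j=3 s[j]='b': π[3]=0 (border '')
j=4 s[j]='a': π[4]=1 (border 'a')
j=5 s[j]='a': π[5]=2 (border 'aa')
j=6 s[j]='b': π[6]=3 (border 'aab')
j=7 s[j]='a': k: 3→0; π[7]=1 (border 'a')
j=8 s[j]='b': k: 1→0; π[8]=0 (border '')
j=9 s[j]='b': π[9]=0 (border '')
j=10 s[j]='b': π[10]=0 (border '')
j=11 s[j]='b': π[11]=0 (border '')
j=12 s[j]='b': π[12]=0 (border '')

[0, 1, 0, 0, 1, 2, 3, 1, 0, 0, 0, 0, 0]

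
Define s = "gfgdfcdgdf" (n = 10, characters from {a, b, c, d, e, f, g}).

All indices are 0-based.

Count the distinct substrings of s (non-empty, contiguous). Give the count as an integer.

46

rank→(start, suffix):
  0 → (5, 'cdgdf')
  1 → (8, 'df')
  2 → (3, 'dfcdgdf')
  3 → (6, 'dgdf')
  4 → (9, 'f')
  5 → (4, 'fcdgdf')
  6 → (1, 'fgdfcdgdf')
  7 → (7, 'gdf')
  8 → (2, 'gdfcdgdf')
  9 → (0, 'gfgdfcdgdf')

SA = [5, 8, 3, 6, 9, 4, 1, 7, 2, 0]
i: (SA[i-1],SA[i]) lcp shared
  1: (5,8) 0 ''
  2: (8,3) 2 'df'
  3: (3,6) 1 'd'
  4: (6,9) 0 ''
  5: (9,4) 1 'f'
  6: (4,1) 1 'f'
  7: (1,7) 0 ''
  8: (7,2) 3 'gdf'
  9: (2,0) 1 'g'

n(n+1)/2 = 10·11/2 = 55
Σ LCP = 0 + 0 + 2 + 1 + 0 + 1 + 1 + 0 + 3 + 1 = 9
distinct = 55 − 9 = 46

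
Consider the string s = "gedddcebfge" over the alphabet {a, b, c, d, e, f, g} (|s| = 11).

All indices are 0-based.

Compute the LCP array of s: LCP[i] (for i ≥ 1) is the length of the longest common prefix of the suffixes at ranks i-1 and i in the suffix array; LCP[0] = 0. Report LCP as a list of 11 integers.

[0, 0, 0, 1, 2, 0, 1, 1, 0, 0, 2]

rank | idx | suffix
   0 |   7 | bfge
   1 |   5 | cebfge
   2 |   4 | dcebfge
   3 |   3 | ddcebfge
   4 |   2 | dddcebfge
   5 |  10 | e
   6 |   6 | ebfge
   7 |   1 | edddcebfge
   8 |   8 | fge
   9 |   9 | ge
  10 |   0 | gedddcebfge

SA = [7, 5, 4, 3, 2, 10, 6, 1, 8, 9, 0]
rank  pair      lcp
   1  s[7:],s[5:]  0  ''
   2  s[5:],s[4:]  0  ''
   3  s[4:],s[3:]  1  'd'
   4  s[3:],s[2:]  2  'dd'
   5  s[2:],s[10:]  0  ''
   6  s[10:],s[6:]  1  'e'
   7  s[6:],s[1:]  1  'e'
   8  s[1:],s[8:]  0  ''
   9  s[8:],s[9:]  0  ''
  10  s[9:],s[0:]  2  'ge'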